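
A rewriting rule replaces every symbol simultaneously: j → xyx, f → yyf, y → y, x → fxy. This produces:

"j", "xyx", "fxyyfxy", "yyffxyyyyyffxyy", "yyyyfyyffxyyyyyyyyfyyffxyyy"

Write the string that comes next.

yyyyyyfyyyyfyyffxyyyyyyyyyyyfyyyyfyyffxyyyy

Applying the rule to each of the 27 symbols of yyyyfyyffxyyyyyyyyfyyffxyyy gives the pieces y y y y yyf y y yyf yyf fxy y y y y y y y y yyf y y yyf yyf fxy y y y, which concatenate to the answer.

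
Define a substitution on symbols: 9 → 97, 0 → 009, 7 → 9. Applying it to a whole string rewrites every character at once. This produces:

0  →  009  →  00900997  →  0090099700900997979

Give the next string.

0090099700900997979009009970090099797997997

Replace each of the 19 characters of 0090099700900997979 in place — 009 009 97 009 009 97 97 9 009 009 97 009 009 97 97 9 97 9 97 — and concatenate.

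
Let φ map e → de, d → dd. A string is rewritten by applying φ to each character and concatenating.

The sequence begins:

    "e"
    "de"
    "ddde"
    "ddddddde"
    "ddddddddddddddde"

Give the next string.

Replace each of the 16 characters of ddddddddddddddde in place — dd dd dd dd dd dd dd dd dd dd dd dd dd dd dd de — and concatenate.

ddddddddddddddddddddddddddddddde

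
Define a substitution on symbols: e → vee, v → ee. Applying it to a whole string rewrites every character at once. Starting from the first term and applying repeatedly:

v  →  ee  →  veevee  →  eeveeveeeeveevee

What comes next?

Rewriting the 16 symbols of eeveeveeeeveevee one by one yields vee vee ee vee vee ee vee vee vee vee ee vee vee ee vee vee; concatenated:

veeveeeeveeveeeeveeveeveeveeeeveeveeeeveevee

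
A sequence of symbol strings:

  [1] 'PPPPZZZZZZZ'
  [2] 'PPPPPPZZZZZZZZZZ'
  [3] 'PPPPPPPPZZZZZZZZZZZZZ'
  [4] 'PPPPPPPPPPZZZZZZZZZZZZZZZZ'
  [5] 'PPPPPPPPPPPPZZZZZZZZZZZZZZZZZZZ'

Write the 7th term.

PPPPPPPPPPPPPPPPZZZZZZZZZZZZZZZZZZZZZZZZZ

Reading off run lengths: P runs 4, 6, 8, 10, 12; Z runs 7, 10, 13, 16, 19 — each is linear in n, where the shown terms are n = 2, 3, 4, 5, 6.
At n = 8 the blocks have lengths 16, 25.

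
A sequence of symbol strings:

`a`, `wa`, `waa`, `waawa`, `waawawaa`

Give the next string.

waawawaawaawa

From term 3 onward, concatenate the last term with the second-to-last: wa·a = waa, waa·wa = waawa, …
So term 6 is waawawaa·waawa.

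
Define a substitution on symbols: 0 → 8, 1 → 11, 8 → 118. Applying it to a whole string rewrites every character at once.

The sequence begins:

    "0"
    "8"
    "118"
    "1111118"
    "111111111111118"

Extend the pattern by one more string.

Rewriting the 15 symbols of 111111111111118 one by one yields 11 11 11 11 11 11 11 11 11 11 11 11 11 11 118; concatenated:

1111111111111111111111111111118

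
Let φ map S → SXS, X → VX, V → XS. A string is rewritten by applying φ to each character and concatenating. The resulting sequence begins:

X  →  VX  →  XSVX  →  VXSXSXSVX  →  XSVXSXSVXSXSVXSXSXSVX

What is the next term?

VXSXSXSVXSXSVXSXSXSVXSXSVXSXSXSVXSXSVXSXSVXSXSXSVX

φ(XSVXSXSVXSXSVXSXSXSVX) expands symbol-by-symbol to VX SXS XS VX SXS VX SXS XS VX SXS VX SXS XS VX SXS VX SXS VX SXS XS VX; joining the 21 pieces gives the next term.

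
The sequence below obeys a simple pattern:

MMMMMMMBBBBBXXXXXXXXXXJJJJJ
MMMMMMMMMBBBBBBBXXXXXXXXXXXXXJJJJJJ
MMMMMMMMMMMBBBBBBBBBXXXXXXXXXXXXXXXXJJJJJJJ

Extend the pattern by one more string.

MMMMMMMMMMMMMBBBBBBBBBBBXXXXXXXXXXXXXXXXXXXJJJJJJJJ

Each string has the form M^{2n+1} B^{2n-1} X^{3n+1} J^{n+2}, where the shown terms are n = 3, 4, 5.
For the next term, n = 6, so the run lengths are 13, 11, 19, 8.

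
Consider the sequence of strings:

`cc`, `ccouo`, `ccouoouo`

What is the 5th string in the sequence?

Every step adds ouo to the end: s(k+1) = s(k)·ouo.
From ccouoouo, 2 further steps: ccouoouo → ccouoouoouo → (answer).

ccouoouoouoouo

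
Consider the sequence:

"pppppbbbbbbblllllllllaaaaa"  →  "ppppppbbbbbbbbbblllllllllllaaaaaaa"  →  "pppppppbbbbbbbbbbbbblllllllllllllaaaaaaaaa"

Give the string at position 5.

pppppppppbbbbbbbbbbbbbbbbbbblllllllllllllllllaaaaaaaaaaaaa

Each string has the form p^{n+2} b^{3n-2} l^{2n+3} a^{2n-1}, where the shown terms are n = 3, 4, 5.
Setting n = 7 gives 9, 19, 17, 13 characters in each block.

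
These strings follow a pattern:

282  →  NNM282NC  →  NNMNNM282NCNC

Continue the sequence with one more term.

NNMNNMNNM282NCNCNC

Each term wraps the previous one in NNM on the left and NC on the right.
One more step from NNMNNM282NCNC gives the answer.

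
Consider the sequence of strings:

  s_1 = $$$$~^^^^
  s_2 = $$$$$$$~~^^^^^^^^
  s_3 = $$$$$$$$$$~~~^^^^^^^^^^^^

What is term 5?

Term n consists of 3n+1 $'s, followed by n ~'s, followed by 4n ^'s (n = 1, 2, …).
At n = 5 the blocks have lengths 16, 5, 20.

$$$$$$$$$$$$$$$$~~~~~^^^^^^^^^^^^^^^^^^^^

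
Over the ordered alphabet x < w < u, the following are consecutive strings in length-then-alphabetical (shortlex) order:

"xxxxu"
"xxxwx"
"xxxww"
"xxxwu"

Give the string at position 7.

Continuing the enumeration 3 steps past xxxwu: xxxwu → xxxux → xxxuw → (answer).

xxxuu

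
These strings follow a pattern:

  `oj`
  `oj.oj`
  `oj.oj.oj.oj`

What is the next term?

s(k+1) = s(k)·.·s(k) — each term doubles the last with '.' between the halves.
Doubling oj.oj.oj.oj with '.' between the halves:

oj.oj.oj.oj.oj.oj.oj.oj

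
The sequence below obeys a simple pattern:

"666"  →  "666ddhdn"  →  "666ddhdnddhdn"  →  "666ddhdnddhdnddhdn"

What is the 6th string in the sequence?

Each term is the previous one with ddhdn appended.
From 666ddhdnddhdnddhdn, 2 further steps: 666ddhdnddhdnddhdn → 666ddhdnddhdnddhdnddhdn → (answer).

666ddhdnddhdnddhdnddhdnddhdn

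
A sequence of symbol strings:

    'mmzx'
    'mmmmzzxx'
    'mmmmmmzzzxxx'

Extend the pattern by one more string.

Each string has the form m^{2n} z^{n} x^{n} (n = 1, 2, …).
Setting n = 4 gives 8, 4, 4 characters in each block.

mmmmmmmmzzzzxxxx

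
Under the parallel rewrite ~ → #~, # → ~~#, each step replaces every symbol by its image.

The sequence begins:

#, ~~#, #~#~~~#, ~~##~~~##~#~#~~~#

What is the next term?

Applying the rule to each of the 17 symbols of ~~##~~~##~#~#~~~# gives the pieces #~ #~ ~~# ~~# #~ #~ #~ ~~# ~~# #~ ~~# #~ ~~# #~ #~ #~ ~~#, which concatenate to the answer.

#~#~~~#~~##~#~#~~~#~~##~~~##~~~##~#~#~~~#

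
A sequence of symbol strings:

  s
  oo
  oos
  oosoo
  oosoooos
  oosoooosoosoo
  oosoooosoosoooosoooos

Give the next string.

From term 3 onward, concatenate the last term with the second-to-last: oo·s = oos, oos·oo = oosoo, …
Continuing: oosoooosoosoooosoooos · oosoooosoosoo gives term 8.

oosoooosoosoooosoooosoosoooosoosoo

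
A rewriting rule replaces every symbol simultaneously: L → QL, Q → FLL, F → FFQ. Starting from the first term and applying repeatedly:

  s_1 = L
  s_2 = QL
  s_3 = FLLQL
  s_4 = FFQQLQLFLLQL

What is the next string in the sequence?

Apply φ to FFQQLQLFLLQL symbol by symbol: F→FFQ, F→FFQ, Q→FLL, Q→FLL, L→QL, Q→FLL, L→QL, F→FFQ, L→QL, L→QL, Q→FLL, L→QL; joined: FFQ FFQ FLL FLL QL FLL QL FFQ QL QL FLL QL.

FFQFFQFLLFLLQLFLLQLFFQQLQLFLLQL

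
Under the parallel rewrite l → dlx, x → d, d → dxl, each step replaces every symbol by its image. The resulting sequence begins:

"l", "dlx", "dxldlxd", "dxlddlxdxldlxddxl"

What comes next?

φ(dxlddlxdxldlxddxl) expands symbol-by-symbol to dxl d dlx dxl dxl dlx d dxl d dlx dxl dlx d dxl dxl d dlx; joining the 17 pieces gives the next term.

dxlddlxdxldxldlxddxlddlxdxldlxddxldxlddlx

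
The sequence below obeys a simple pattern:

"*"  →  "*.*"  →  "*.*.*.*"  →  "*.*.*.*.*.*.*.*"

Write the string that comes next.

Each string is two copies of the previous one joined by '.'.
So the next term is two copies of *.*.*.*.*.*.*.* with '.' between the halves.

*.*.*.*.*.*.*.*.*.*.*.*.*.*.*.*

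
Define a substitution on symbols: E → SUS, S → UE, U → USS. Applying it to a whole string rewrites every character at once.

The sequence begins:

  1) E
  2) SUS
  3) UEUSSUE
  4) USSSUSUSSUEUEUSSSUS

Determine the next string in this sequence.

Rewriting the 19 symbols of USSSUSUSSUEUEUSSSUS one by one yields USS UE UE UE USS UE USS UE UE USS SUS USS SUS USS UE UE UE USS UE; concatenated:

USSUEUEUEUSSUEUSSUEUEUSSSUSUSSSUSUSSUEUEUEUSSUE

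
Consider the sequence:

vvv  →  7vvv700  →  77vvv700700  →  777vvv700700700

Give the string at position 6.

s(k+1) = 7·s(k)·700, so each term gains 7 as a prefix and 700 as a suffix.
From 777vvv700700700, 2 further steps: 777vvv700700700 → 7777vvv700700700700 → (answer).

77777vvv700700700700700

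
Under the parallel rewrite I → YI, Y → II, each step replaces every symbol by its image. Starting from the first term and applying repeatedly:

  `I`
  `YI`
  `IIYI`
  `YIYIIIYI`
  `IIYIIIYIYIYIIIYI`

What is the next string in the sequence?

Replace each of the 16 characters of IIYIIIYIYIYIIIYI in place — YI YI II YI YI YI II YI II YI II YI YI YI II YI — and concatenate.

YIYIIIYIYIYIIIYIIIYIIIYIYIYIIIYI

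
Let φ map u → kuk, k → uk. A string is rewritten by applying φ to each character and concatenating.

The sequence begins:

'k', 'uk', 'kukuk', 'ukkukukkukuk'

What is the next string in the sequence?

kukukukkukukkukukukkukukkukuk

Expanding ukkukukkukuk: u→kuk, k→uk, k→uk, u→kuk, k→uk, u→kuk, k→uk, k→uk, u→kuk, k→uk, u→kuk, k→uk. Concatenated: kuk uk uk kuk uk kuk uk uk kuk uk kuk uk.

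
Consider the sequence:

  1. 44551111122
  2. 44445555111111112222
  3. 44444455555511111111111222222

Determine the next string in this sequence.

44444444555555551111111111111122222222

Each string has the form 4^{2n} 5^{2n} 1^{3n+2} 2^{2n} (n = 1, 2, …).
For the next term, n = 4, so the run lengths are 8, 8, 14, 8.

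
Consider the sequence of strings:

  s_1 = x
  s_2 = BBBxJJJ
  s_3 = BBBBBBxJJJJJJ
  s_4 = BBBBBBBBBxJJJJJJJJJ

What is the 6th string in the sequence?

BBBBBBBBBBBBBBBxJJJJJJJJJJJJJJJ

Each term wraps the previous one in BBB on the left and JJJ on the right.
From BBBBBBBBBxJJJJJJJJJ, 2 further steps: BBBBBBBBBxJJJJJJJJJ → BBBBBBBBBBBBxJJJJJJJJJJJJ → (answer).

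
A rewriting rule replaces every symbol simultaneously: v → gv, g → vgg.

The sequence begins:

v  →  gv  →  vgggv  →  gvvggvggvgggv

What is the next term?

Rewriting the 13 symbols of gvvggvggvgggv one by one yields vgg gv gv vgg vgg gv vgg vgg gv vgg vgg vgg gv; concatenated:

vgggvgvvggvgggvvggvgggvvggvggvgggv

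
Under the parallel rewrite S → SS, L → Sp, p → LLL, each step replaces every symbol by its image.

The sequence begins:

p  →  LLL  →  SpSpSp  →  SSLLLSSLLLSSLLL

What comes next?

Rewriting the 15 symbols of SSLLLSSLLLSSLLL one by one yields SS SS Sp Sp Sp SS SS Sp Sp Sp SS SS Sp Sp Sp; concatenated:

SSSSSpSpSpSSSSSpSpSpSSSSSpSpSp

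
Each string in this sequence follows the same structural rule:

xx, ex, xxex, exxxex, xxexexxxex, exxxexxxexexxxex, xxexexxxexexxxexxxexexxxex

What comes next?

exxxexxxexexxxexxxexexxxexexxxexxxexexxxex

Each term (from the third on) is the two preceding terms concatenated in order: term 3 = xx·ex = xxex.
Continuing: exxxexxxexexxxex · xxexexxxexexxxexxxexexxxex gives term 8.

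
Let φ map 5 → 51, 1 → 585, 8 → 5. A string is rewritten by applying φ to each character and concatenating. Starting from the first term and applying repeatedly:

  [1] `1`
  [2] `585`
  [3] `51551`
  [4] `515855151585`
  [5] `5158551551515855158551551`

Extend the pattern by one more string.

Applying the rule to each of the 25 symbols of 5158551551515855158551551 gives the pieces 51 585 51 5 51 51 585 51 51 585 51 585 51 5 51 51 585 51 5 51 51 585 51 51 585, which concatenate to the answer.

515855155151585515158551585515515158551551515855151585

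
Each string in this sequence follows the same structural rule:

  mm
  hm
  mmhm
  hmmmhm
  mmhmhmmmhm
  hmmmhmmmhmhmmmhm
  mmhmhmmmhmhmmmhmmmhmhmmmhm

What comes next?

Each term (from the third on) is the two preceding terms concatenated in order: term 3 = mm·hm = mmhm.
So term 8 is hmmmhmmmhmhmmmhm·mmhmhmmmhmhmmmhmmmhmhmmmhm.

hmmmhmmmhmhmmmhmmmhmhmmmhmhmmmhmmmhmhmmmhm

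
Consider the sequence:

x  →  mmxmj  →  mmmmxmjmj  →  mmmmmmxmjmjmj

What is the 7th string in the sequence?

Every step adds mm to the front and mj to the end of the previous string.
From mmmmmmxmjmjmj, 3 further steps: mmmmmmxmjmjmj → mmmmmmmmxmjmjmjmj → mmmmmmmmmmxmjmjmjmjmj → (answer).

mmmmmmmmmmmmxmjmjmjmjmjmj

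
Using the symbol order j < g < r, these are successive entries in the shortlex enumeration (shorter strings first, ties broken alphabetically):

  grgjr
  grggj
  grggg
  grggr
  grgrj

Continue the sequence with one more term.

Treat grgrj as a base-3 numeral over the given alphabet and add one, carrying through any trailing r's.

grgrg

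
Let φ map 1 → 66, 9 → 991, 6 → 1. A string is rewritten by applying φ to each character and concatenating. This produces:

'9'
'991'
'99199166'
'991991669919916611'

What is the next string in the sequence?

Replace each of the 18 characters of 991991669919916611 in place — 991 991 66 991 991 66 1 1 991 991 66 991 991 66 1 1 66 66 — and concatenate.

9919916699199166119919916699199166116666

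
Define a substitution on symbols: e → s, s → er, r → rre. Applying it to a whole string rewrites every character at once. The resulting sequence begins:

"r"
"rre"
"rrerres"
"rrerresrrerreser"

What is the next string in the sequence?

Rewriting the 16 symbols of rrerresrrerreser one by one yields rre rre s rre rre s er rre rre s rre rre s er s rre; concatenated:

rrerresrrerreserrrerresrrerresersrre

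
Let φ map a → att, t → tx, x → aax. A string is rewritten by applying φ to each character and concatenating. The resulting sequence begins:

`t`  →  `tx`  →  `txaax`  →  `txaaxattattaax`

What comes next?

txaaxattattaaxatttxtxatttxtxattattaax

Replace each of the 14 characters of txaaxattattaax in place — tx aax att att aax att tx tx att tx tx att att aax — and concatenate.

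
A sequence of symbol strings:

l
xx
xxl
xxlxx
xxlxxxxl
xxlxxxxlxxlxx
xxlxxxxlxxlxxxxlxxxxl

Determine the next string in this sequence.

This is a Fibonacci-style word recurrence s(k) = s(k−1)·s(k−2): e.g. xx·l = xxl.
So term 8 is xxlxxxxlxxlxxxxlxxxxl·xxlxxxxlxxlxx.

xxlxxxxlxxlxxxxlxxxxlxxlxxxxlxxlxx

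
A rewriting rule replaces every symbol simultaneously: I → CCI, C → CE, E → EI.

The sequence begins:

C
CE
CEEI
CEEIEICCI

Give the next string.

CEEIEICCIEICCICECECCI

Apply φ to CEEIEICCI symbol by symbol: C→CE, E→EI, E→EI, I→CCI, E→EI, I→CCI, C→CE, C→CE, I→CCI; joined: CE EI EI CCI EI CCI CE CE CCI.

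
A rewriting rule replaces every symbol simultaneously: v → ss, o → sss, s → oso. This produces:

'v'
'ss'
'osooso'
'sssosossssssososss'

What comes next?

osoosoososssososssosoosoosoosoosoososssososssosoosooso

Replace each of the 18 characters of sssosossssssososss in place — oso oso oso sss oso sss oso oso oso oso oso oso sss oso sss oso oso oso — and concatenate.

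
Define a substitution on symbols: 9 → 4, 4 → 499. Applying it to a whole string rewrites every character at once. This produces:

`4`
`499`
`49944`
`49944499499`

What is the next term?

Apply φ to 49944499499 symbol by symbol: 4→499, 9→4, 9→4, 4→499, 4→499, 4→499, 9→4, 9→4, 4→499, 9→4, 9→4; joined: 499 4 4 499 499 499 4 4 499 4 4.

499444994994994449944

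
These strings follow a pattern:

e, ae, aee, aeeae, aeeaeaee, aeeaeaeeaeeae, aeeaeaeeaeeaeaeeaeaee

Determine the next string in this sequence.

Each term (from the third on) is the previous term followed by the one before it: term 3 = ae·e = aee.
The next term joins aeeaeaeeaeeaeaeeaeaee and aeeaeaeeaeeae.

aeeaeaeeaeeaeaeeaeaeeaeeaeaeeaeeae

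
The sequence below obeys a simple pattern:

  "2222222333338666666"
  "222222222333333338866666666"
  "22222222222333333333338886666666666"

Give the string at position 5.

222222222222222333333333333333338888866666666666666

Term n consists of 2n+3 2's, followed by 3n-1 3's, followed by n-1 8's, followed by 2n+2 6's, where the shown terms are n = 2, 3, 4.
For term 5, n = 6, so the run lengths are 15, 17, 5, 14.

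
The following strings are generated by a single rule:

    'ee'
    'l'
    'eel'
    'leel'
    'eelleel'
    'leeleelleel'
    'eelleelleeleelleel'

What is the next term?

leeleelleeleelleelleeleelleel

This is a Fibonacci-style word recurrence s(k) = s(k−2)·s(k−1): e.g. ee·l = eel.
Continuing: leeleelleel · eelleelleeleelleel gives term 8.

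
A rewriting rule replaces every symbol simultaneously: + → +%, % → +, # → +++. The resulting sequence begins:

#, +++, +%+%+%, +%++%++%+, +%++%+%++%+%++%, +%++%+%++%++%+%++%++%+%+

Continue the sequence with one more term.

Replace each of the 24 characters of +%++%+%++%++%+%++%++%+%+ in place — +% + +% +% + +% + +% +% + +% +% + +% + +% +% + +% +% + +% + +% — and concatenate.

+%++%+%++%++%+%++%+%++%++%+%++%+%++%++%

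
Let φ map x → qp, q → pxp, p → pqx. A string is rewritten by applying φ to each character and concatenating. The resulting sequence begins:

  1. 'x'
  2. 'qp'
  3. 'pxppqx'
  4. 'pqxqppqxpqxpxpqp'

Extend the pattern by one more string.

φ(pqxqppqxpqxpxpqp) expands symbol-by-symbol to pqx pxp qp pxp pqx pqx pxp qp pqx pxp qp pqx qp pqx pxp pqx; joining the 16 pieces gives the next term.

pqxpxpqppxppqxpqxpxpqppqxpxpqppqxqppqxpxppqx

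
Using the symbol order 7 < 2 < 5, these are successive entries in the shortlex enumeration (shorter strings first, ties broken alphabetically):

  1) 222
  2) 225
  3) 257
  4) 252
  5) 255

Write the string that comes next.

Treat 255 as a base-3 numeral over the given alphabet and add one, carrying through any trailing 5's.

577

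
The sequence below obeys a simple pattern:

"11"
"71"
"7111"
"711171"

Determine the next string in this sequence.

7111717111

From term 3 onward, concatenate the last term with the second-to-last: 71·11 = 7111, 7111·71 = 711171, …
The next term joins 711171 and 7111.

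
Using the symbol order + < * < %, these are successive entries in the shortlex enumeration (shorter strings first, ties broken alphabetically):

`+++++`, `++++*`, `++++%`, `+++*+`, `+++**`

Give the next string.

+++*%

Find the rightmost character of +++** below %, bump it to the next letter, and reset everything to its right to +.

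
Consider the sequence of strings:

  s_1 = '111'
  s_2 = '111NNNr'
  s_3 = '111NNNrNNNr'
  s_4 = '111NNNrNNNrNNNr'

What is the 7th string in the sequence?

111NNNrNNNrNNNrNNNrNNNrNNNr

The strings grow by a fixed suffix NNNr each time.
From 111NNNrNNNrNNNr, 3 further steps: 111NNNrNNNrNNNr → 111NNNrNNNrNNNrNNNr → 111NNNrNNNrNNNrNNNrNNNr → (answer).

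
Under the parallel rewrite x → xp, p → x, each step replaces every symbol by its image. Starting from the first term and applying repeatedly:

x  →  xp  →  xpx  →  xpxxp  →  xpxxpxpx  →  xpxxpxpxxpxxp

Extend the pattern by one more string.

Rewriting the 13 symbols of xpxxpxpxxpxxp one by one yields xp x xp xp x xp x xp xp x xp xp x; concatenated:

xpxxpxpxxpxxpxpxxpxpx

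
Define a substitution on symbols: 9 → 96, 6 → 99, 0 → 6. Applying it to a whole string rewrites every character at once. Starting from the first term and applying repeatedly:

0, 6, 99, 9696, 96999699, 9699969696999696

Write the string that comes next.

φ(9699969696999696) expands symbol-by-symbol to 96 99 96 96 96 99 96 99 96 99 96 96 96 99 96 99; joining the 16 pieces gives the next term.

96999696969996999699969696999699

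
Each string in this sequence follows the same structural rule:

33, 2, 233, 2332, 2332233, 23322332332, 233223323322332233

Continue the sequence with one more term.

23322332332233223323322332332

From term 3 onward, concatenate the last term with the second-to-last: 2·33 = 233, 233·2 = 2332, …
So term 8 is 233223323322332233·23322332332.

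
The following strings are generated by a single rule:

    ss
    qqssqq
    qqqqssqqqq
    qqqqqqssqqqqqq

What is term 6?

qqqqqqqqqqssqqqqqqqqqq

Each term wraps the previous one in qq on the left and qq on the right.
From qqqqqqssqqqqqq, 2 further steps: qqqqqqssqqqqqq → qqqqqqqqssqqqqqqqq → (answer).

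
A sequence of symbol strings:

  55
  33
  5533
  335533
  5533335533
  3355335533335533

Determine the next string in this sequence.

55333355333355335533335533

Each term (from the third on) is the two preceding terms concatenated in order: term 3 = 55·33 = 5533.
The next term joins 5533335533 and 3355335533335533.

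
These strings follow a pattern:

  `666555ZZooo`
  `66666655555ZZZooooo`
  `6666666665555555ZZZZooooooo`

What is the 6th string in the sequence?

6666666666666666665555555555555ZZZZZZZooooooooooooo

Each string has the form 6^{3n} 5^{2n+1} Z^{n+1} o^{2n+1} (n = 1, 2, …).
Setting n = 6 gives 18, 13, 7, 13 characters in each block.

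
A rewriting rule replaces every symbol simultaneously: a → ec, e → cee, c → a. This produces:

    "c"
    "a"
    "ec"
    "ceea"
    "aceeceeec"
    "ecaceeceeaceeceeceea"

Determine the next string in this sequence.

Applying the rule to each of the 20 symbols of ecaceeceeaceeceeceea gives the pieces cee a ec a cee cee a cee cee ec a cee cee a cee cee a cee cee ec, which concatenate to the answer.

ceeaecaceeceeaceeceeecaceeceeaceeceeaceeceeec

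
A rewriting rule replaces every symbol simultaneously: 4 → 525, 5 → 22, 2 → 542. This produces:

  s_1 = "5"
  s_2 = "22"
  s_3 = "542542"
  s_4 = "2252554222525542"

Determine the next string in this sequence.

Rewriting the 16 symbols of 2252554222525542 one by one yields 542 542 22 542 22 22 525 542 542 542 22 542 22 22 525 542; concatenated:

542542225422222525542542542225422222525542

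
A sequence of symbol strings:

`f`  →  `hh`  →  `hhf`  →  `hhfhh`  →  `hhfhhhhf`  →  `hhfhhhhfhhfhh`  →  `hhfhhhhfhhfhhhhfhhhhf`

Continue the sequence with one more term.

hhfhhhhfhhfhhhhfhhhhfhhfhhhhfhhfhh

Each term (from the third on) is the previous term followed by the one before it: term 3 = hh·f = hhf.
So term 8 is hhfhhhhfhhfhhhhfhhhhf·hhfhhhhfhhfhh.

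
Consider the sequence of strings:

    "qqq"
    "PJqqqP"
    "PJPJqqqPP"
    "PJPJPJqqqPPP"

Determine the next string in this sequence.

PJPJPJPJqqqPPPP

Every step adds PJ to the front and P to the end of the previous string.
One more step from PJPJPJqqqPPP gives the answer.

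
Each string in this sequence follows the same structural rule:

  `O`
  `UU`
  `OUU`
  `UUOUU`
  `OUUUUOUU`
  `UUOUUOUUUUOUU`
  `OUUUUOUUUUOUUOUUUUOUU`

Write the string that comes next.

Each term (from the third on) is the two preceding terms concatenated in order: term 3 = O·UU = OUU.
The next term joins UUOUUOUUUUOUU and OUUUUOUUUUOUUOUUUUOUU.

UUOUUOUUUUOUUOUUUUOUUUUOUUOUUUUOUU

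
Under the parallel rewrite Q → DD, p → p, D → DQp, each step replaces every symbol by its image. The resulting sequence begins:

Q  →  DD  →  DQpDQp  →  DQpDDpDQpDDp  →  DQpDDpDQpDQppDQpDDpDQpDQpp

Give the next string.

Replace each of the 26 characters of DQpDDpDQpDQppDQpDDpDQpDQpp in place — DQp DD p DQp DQp p DQp DD p DQp DD p p DQp DD p DQp DQp p DQp DD p DQp DD p p — and concatenate.

DQpDDpDQpDQppDQpDDpDQpDDppDQpDDpDQpDQppDQpDDpDQpDDpp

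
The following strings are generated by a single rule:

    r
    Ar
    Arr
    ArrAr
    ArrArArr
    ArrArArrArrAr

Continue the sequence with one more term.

ArrArArrArrArArrArArr

From term 3 onward, concatenate the last term with the second-to-last: Ar·r = Arr, Arr·Ar = ArrAr, …
Continuing: ArrArArrArrAr · ArrArArr gives term 7.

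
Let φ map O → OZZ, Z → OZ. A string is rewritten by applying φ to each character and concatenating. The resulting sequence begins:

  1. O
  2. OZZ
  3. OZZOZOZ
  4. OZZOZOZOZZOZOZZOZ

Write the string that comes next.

φ(OZZOZOZOZZOZOZZOZ) expands symbol-by-symbol to OZZ OZ OZ OZZ OZ OZZ OZ OZZ OZ OZ OZZ OZ OZZ OZ OZ OZZ OZ; joining the 17 pieces gives the next term.

OZZOZOZOZZOZOZZOZOZZOZOZOZZOZOZZOZOZOZZOZ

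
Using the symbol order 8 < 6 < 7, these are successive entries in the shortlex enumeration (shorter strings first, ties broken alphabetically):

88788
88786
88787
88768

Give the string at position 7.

88778

Advancing 3 positions from 88768 through 88768 → 88766 → 88767 reaches term 7.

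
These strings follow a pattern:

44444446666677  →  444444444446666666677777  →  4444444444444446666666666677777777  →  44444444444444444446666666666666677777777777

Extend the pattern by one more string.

444444444444444444444446666666666666666677777777777777

The n-th term is 4n+3 4's then 3n+2 6's then 3n-1 7's (n = 1, 2, …).
Setting n = 5 gives 23, 17, 14 characters in each block.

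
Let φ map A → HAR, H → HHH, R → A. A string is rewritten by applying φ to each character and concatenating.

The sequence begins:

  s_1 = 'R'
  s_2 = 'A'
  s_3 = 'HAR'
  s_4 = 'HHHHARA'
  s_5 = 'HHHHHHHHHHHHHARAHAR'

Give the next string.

φ(HHHHHHHHHHHHHARAHAR) expands symbol-by-symbol to HHH HHH HHH HHH HHH HHH HHH HHH HHH HHH HHH HHH HHH HAR A HAR HHH HAR A; joining the 19 pieces gives the next term.

HHHHHHHHHHHHHHHHHHHHHHHHHHHHHHHHHHHHHHHHARAHARHHHHARA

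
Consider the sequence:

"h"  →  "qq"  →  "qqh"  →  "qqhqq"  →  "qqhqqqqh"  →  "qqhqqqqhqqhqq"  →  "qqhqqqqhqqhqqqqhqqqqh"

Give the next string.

From term 3 onward, concatenate the last term with the second-to-last: qq·h = qqh, qqh·qq = qqhqq, …
Continuing: qqhqqqqhqqhqqqqhqqqqh · qqhqqqqhqqhqq gives term 8.

qqhqqqqhqqhqqqqhqqqqhqqhqqqqhqqhqq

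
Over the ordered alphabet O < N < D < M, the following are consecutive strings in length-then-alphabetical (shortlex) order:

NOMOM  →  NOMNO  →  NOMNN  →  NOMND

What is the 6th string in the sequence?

NOMDO

Continuing the enumeration 2 steps past NOMND: NOMND → NOMNM → (answer).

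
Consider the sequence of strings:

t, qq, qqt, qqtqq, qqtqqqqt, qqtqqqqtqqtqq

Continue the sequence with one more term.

qqtqqqqtqqtqqqqtqqqqt

This is a Fibonacci-style word recurrence s(k) = s(k−1)·s(k−2): e.g. qq·t = qqt.
So term 7 is qqtqqqqtqqtqq·qqtqqqqt.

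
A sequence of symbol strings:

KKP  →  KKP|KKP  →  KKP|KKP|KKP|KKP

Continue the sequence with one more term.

s(k+1) = s(k)·|·s(k) — each term doubles the last with '|' between the halves.
Doubling KKP|KKP|KKP|KKP with '|' between the halves:

KKP|KKP|KKP|KKP|KKP|KKP|KKP|KKP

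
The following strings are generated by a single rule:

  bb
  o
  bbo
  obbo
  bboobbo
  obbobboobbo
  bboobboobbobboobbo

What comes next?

obbobboobbobboobboobbobboobbo

This is a Fibonacci-style word recurrence s(k) = s(k−2)·s(k−1): e.g. bb·o = bbo.
The next term joins obbobboobbo and bboobboobbobboobbo.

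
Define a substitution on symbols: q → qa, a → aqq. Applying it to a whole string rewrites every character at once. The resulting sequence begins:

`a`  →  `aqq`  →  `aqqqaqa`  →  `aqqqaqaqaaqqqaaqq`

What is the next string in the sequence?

aqqqaqaqaaqqqaaqqqaaqqaqqqaqaqaaqqaqqqaqa

Replace each of the 17 characters of aqqqaqaqaaqqqaaqq in place — aqq qa qa qa aqq qa aqq qa aqq aqq qa qa qa aqq aqq qa qa — and concatenate.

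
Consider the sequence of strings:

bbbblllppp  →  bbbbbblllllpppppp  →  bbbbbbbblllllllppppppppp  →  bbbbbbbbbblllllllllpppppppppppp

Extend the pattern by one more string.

Reading off run lengths: b runs 4, 6, 8, 10; l runs 3, 5, 7, 9; p runs 3, 6, 9, 12 — each is linear in n (n = 1, 2, …).
At n = 5 the blocks have lengths 12, 11, 15.

bbbbbbbbbbbblllllllllllppppppppppppppp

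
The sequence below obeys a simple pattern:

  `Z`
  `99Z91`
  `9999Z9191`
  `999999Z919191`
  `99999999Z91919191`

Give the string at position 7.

999999999999Z919191919191

Every step adds 99 to the front and 91 to the end of the previous string.
From 99999999Z91919191, 2 further steps: 99999999Z91919191 → 9999999999Z9191919191 → (answer).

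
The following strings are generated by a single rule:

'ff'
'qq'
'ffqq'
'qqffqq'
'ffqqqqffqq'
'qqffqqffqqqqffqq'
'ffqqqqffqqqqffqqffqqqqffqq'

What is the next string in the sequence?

qqffqqffqqqqffqqffqqqqffqqqqffqqffqqqqffqq

From term 3 onward, concatenate the second-to-last term with the last: ff·qq = ffqq, qq·ffqq = qqffqq, …
So term 8 is qqffqqffqqqqffqq·ffqqqqffqqqqffqqffqqqqffqq.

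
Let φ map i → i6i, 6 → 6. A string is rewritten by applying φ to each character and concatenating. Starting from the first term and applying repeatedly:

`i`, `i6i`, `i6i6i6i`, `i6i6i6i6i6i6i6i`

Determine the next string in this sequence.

Applying the rule to each of the 15 symbols of i6i6i6i6i6i6i6i gives the pieces i6i 6 i6i 6 i6i 6 i6i 6 i6i 6 i6i 6 i6i 6 i6i, which concatenate to the answer.

i6i6i6i6i6i6i6i6i6i6i6i6i6i6i6i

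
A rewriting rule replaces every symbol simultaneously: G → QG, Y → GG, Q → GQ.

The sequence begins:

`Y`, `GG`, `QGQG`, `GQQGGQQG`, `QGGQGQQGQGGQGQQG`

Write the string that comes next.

Rewriting the 16 symbols of QGGQGQQGQGGQGQQG one by one yields GQ QG QG GQ QG GQ GQ QG GQ QG QG GQ QG GQ GQ QG; concatenated:

GQQGQGGQQGGQGQQGGQQGQGGQQGGQGQQG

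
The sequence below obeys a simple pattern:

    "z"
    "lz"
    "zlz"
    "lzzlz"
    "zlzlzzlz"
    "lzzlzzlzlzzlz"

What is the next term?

zlzlzzlzlzzlzzlzlzzlz

This is a Fibonacci-style word recurrence s(k) = s(k−2)·s(k−1): e.g. z·lz = zlz.
The next term joins zlzlzzlz and lzzlzzlzlzzlz.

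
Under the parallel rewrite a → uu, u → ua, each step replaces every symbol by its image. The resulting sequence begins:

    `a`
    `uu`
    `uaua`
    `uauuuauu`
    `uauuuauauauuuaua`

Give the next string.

Applying the rule to each of the 16 symbols of uauuuauauauuuaua gives the pieces ua uu ua ua ua uu ua uu ua uu ua ua ua uu ua uu, which concatenate to the answer.

uauuuauauauuuauuuauuuauauauuuauu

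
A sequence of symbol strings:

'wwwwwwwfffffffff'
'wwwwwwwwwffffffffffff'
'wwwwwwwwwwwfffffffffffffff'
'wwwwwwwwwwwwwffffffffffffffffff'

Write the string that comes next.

wwwwwwwwwwwwwwwfffffffffffffffffffff

Reading off run lengths: w runs 7, 9, 11, 13; f runs 9, 12, 15, 18 — each is linear in n, where the shown terms are n = 3, 4, 5, 6.
For the next term, n = 7, so the run lengths are 15, 21.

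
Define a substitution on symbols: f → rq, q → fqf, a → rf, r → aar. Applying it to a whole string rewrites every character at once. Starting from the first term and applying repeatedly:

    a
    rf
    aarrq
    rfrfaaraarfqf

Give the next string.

Rewriting the 13 symbols of rfrfaaraarfqf one by one yields aar rq aar rq rf rf aar rf rf aar rq fqf rq; concatenated:

aarrqaarrqrfrfaarrfrfaarrqfqfrq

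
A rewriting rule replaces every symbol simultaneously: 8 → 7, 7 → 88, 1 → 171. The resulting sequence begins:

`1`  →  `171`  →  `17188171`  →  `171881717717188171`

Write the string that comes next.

φ(171881717717188171) expands symbol-by-symbol to 171 88 171 7 7 171 88 171 88 88 171 88 171 7 7 171 88 171; joining the 18 pieces gives the next term.

1718817177171881718888171881717717188171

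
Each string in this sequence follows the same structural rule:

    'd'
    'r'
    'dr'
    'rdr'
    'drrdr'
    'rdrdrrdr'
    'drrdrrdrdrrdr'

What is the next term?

This is a Fibonacci-style word recurrence s(k) = s(k−2)·s(k−1): e.g. d·r = dr.
So term 8 is rdrdrrdr·drrdrrdrdrrdr.

rdrdrrdrdrrdrrdrdrrdr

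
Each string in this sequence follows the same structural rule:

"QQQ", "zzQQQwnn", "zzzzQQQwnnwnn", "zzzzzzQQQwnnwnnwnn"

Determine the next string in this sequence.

Every step adds zz to the front and wnn to the end of the previous string.
One more step from zzzzzzQQQwnnwnnwnn gives the answer.

zzzzzzzzQQQwnnwnnwnnwnn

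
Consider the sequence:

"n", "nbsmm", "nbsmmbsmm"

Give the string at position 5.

Each term is the previous one with bsmm appended.
From nbsmmbsmm, 2 further steps: nbsmmbsmm → nbsmmbsmmbsmm → (answer).

nbsmmbsmmbsmmbsmm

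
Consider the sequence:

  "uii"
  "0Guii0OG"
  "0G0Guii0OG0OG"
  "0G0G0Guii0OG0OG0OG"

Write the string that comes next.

s(k+1) = 0G·s(k)·0OG, so each term gains 0G as a prefix and 0OG as a suffix.
One more step from 0G0G0Guii0OG0OG0OG gives the answer.

0G0G0G0Guii0OG0OG0OG0OG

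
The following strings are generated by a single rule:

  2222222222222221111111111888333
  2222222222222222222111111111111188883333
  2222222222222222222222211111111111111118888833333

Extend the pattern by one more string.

2222222222222222222222222221111111111111111111888888333333

Term n consists of 4n+3 2's, followed by 3n+1 1's, followed by n 8's, followed by n 3's, where the shown terms are n = 3, 4, 5.
For the next term, n = 6, so the run lengths are 27, 19, 6, 6.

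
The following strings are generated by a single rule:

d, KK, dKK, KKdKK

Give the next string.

dKKKKdKK

Each term (from the third on) is the two preceding terms concatenated in order: term 3 = d·KK = dKK.
So term 5 is dKK·KKdKK.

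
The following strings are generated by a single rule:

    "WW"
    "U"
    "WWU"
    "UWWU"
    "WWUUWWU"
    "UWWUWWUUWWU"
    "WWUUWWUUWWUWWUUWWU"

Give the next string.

From term 3 onward, concatenate the second-to-last term with the last: WW·U = WWU, U·WWU = UWWU, …
Continuing: UWWUWWUUWWU · WWUUWWUUWWUWWUUWWU gives term 8.

UWWUWWUUWWUWWUUWWUUWWUWWUUWWU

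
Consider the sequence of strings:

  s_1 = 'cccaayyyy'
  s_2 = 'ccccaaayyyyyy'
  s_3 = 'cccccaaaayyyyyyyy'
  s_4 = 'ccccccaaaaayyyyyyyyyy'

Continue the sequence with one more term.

Reading off run lengths: c runs 3, 4, 5, 6; a runs 2, 3, 4, 5; y runs 4, 6, 8, 10 — each is linear in n, where the shown terms are n = 2, 3, 4, 5.
Setting n = 6 gives 7, 6, 12 characters in each block.

cccccccaaaaaayyyyyyyyyyyy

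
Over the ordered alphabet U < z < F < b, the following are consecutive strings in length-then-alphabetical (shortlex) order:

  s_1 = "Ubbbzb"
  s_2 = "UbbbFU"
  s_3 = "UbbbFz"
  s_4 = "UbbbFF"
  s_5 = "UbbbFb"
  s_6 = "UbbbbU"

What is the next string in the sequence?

Ubbbbz

The successor of UbbbbU increments the rightmost position that isn't already b and resets every position after it to U.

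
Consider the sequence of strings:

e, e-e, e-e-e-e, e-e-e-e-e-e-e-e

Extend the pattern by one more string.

e-e-e-e-e-e-e-e-e-e-e-e-e-e-e-e

Every step duplicates the string with '-' between the halves.
So the next term is two copies of e-e-e-e-e-e-e-e with '-' between the halves.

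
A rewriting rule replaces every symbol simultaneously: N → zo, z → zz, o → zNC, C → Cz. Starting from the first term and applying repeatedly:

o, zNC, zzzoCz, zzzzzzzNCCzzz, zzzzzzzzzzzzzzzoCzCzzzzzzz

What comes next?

Rewriting the 26 symbols of zzzzzzzzzzzzzzzoCzCzzzzzzz one by one yields zz zz zz zz zz zz zz zz zz zz zz zz zz zz zz zNC Cz zz Cz zz zz zz zz zz zz zz; concatenated:

zzzzzzzzzzzzzzzzzzzzzzzzzzzzzzzNCCzzzCzzzzzzzzzzzzzzz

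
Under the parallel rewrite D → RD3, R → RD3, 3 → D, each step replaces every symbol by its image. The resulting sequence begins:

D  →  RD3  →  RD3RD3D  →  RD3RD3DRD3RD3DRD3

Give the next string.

Applying the rule to each of the 17 symbols of RD3RD3DRD3RD3DRD3 gives the pieces RD3 RD3 D RD3 RD3 D RD3 RD3 RD3 D RD3 RD3 D RD3 RD3 RD3 D, which concatenate to the answer.

RD3RD3DRD3RD3DRD3RD3RD3DRD3RD3DRD3RD3RD3D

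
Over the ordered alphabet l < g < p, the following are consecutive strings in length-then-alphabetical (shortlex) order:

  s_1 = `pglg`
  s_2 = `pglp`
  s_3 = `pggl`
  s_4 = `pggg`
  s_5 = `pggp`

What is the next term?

pgpl

Find the rightmost character of pggp below p, bump it to the next letter, and reset everything to its right to l.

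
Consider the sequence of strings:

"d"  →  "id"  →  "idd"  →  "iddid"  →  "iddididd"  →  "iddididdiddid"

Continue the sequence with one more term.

iddididdiddididdididd

Each term (from the third on) is the previous term followed by the one before it: term 3 = id·d = idd.
Continuing: iddididdiddid · iddididd gives term 7.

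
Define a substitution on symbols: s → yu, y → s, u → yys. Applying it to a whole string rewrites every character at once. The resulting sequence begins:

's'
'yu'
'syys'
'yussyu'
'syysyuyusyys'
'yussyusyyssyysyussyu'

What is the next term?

syysyuyusyysyussyuyussyusyysyuyusyys

φ(yussyusyyssyysyussyu) expands symbol-by-symbol to s yys yu yu s yys yu s s yu yu s s yu s yys yu yu s yys; joining the 20 pieces gives the next term.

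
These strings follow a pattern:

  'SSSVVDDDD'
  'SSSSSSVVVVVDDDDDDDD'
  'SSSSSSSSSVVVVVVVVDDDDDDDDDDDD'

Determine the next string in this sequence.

SSSSSSSSSSSSVVVVVVVVVVVDDDDDDDDDDDDDDDD

Each string has the form S^{3n} V^{3n-1} D^{4n} (n = 1, 2, …).
Setting n = 4 gives 12, 11, 16 characters in each block.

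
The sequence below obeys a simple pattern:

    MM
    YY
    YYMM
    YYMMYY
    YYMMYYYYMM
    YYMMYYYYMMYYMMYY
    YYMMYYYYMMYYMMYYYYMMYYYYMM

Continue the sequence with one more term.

YYMMYYYYMMYYMMYYYYMMYYYYMMYYMMYYYYMMYYMMYY

From term 3 onward, concatenate the last term with the second-to-last: YY·MM = YYMM, YYMM·YY = YYMMYY, …
The next term joins YYMMYYYYMMYYMMYYYYMMYYYYMM and YYMMYYYYMMYYMMYY.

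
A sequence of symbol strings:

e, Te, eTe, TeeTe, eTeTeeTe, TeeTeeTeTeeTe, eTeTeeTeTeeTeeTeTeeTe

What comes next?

TeeTeeTeTeeTeeTeTeeTeTeeTeeTeTeeTe

This is a Fibonacci-style word recurrence s(k) = s(k−2)·s(k−1): e.g. e·Te = eTe.
The next term joins TeeTeeTeTeeTe and eTeTeeTeTeeTeeTeTeeTe.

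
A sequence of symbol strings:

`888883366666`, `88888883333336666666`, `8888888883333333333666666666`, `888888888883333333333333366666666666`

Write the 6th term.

8888888888888883333333333333333333333666666666666666

The n-th term is 2n+3 8's then 4n-2 3's then 2n+3 6's (n = 1, 2, …).
Setting n = 6 gives 15, 22, 15 characters in each block.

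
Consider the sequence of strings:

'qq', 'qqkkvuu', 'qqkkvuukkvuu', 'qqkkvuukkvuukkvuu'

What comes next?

qqkkvuukkvuukkvuukkvuu

Each term is the previous one with kkvuu appended.
One more step from qqkkvuukkvuukkvuu gives the answer.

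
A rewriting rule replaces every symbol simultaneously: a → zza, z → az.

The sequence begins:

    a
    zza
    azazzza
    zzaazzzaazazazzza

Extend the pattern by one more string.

azazzzazzaazazazzzazzaazzzaazzzaazazazzza

φ(zzaazzzaazazazzza) expands symbol-by-symbol to az az zza zza az az az zza zza az zza az zza az az az zza; joining the 17 pieces gives the next term.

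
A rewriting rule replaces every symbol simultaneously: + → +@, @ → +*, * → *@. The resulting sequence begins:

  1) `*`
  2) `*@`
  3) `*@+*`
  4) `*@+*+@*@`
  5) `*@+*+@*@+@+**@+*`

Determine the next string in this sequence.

φ(*@+*+@*@+@+**@+*) expands symbol-by-symbol to *@ +* +@ *@ +@ +* *@ +* +@ +* +@ *@ *@ +* +@ *@; joining the 16 pieces gives the next term.

*@+*+@*@+@+**@+*+@+*+@*@*@+*+@*@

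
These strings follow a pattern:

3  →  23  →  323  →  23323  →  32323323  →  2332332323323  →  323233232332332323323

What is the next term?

2332332323323323233232332332323323

From term 3 onward, concatenate the second-to-last term with the last: 3·23 = 323, 23·323 = 23323, …
So term 8 is 2332332323323·323233232332332323323.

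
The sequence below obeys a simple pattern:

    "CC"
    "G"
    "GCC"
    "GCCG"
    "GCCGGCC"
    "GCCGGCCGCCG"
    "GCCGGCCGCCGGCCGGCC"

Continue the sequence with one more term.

GCCGGCCGCCGGCCGGCCGCCGGCCGCCG

From term 3 onward, concatenate the last term with the second-to-last: G·CC = GCC, GCC·G = GCCG, …
So term 8 is GCCGGCCGCCGGCCGGCC·GCCGGCCGCCG.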